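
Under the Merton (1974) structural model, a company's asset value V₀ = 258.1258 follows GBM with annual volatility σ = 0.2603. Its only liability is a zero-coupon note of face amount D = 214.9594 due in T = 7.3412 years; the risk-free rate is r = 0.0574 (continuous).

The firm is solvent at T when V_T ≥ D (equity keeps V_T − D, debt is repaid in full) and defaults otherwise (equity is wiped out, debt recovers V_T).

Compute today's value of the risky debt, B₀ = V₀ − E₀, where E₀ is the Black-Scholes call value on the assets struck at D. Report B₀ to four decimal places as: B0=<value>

B0=126.9645

d₁ = [ln(V₀/D) + (r + σ²/2)T] / (σ√T)
   = [ln(258.1258/214.9594) + (0.0574 + 0.5·0.2603²)·7.3412] / (0.2603·√7.3412)
   = [0.182998 + 0.670090] / 0.705274 = 1.209585
d₂ = d₁ − σ√T = 1.209585 − 0.705274 = 0.504311
N(d₁) = 0.886781,  N(d₂) = 0.692979,  e^(−rT) = 0.656138
E₀ = V₀·N(d₁) − D·e^(−rT)·N(d₂)
   = 258.1258·0.886781 − 214.9594·0.656138·0.692979 = 131.161291
B₀ = V₀ − E₀ = 258.1258 − 131.161291 = 126.964509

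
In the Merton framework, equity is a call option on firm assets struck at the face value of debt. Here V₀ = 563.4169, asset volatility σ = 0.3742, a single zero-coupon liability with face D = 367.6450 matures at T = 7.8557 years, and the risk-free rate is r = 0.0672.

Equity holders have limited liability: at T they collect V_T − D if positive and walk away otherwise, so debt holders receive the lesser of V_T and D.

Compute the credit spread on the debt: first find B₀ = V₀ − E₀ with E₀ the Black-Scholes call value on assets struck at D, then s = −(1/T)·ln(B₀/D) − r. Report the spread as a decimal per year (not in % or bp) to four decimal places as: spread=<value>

d₁ = [ln(V₀/D) + (r + σ²/2)T] / (σ√T)
   = [ln(563.4169/367.6450) + (0.0672 + 0.5·0.3742²)·7.8557] / (0.3742·√7.8557)
   = [0.426902 + 1.077903] / 1.048809 = 1.434775
d₂ = d₁ − σ√T = 1.434775 − 1.048809 = 0.385967
N(d₁) = 0.924324,  N(d₂) = 0.650239,  e^(−rT) = 0.589841
E₀ = V₀·N(d₁) − D·e^(−rT)·N(d₂)
   = 563.4169·0.924324 − 367.6450·0.589841·0.650239 = 379.774350
B₀ = V₀ − E₀ = 563.4169 − 379.774350 = 183.642550
spread = −(1/T)·ln(B₀/D) − r = −(1/7.8557)·ln(183.642550/367.6450) − 0.0672 = 0.02115961

spread=0.0212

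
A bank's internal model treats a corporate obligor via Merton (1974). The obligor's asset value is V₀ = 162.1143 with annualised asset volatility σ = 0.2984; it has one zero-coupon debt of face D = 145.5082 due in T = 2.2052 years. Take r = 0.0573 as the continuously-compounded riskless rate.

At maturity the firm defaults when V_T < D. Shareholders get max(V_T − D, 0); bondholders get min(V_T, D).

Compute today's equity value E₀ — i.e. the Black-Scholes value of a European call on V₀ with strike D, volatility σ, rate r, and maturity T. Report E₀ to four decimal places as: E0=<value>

E0=45.8000

d₁ = [ln(V₀/D) + (r + σ²/2)T] / (σ√T)
   = [ln(162.1143/145.5082) + (0.0573 + 0.5·0.2984²)·2.2052] / (0.2984·√2.2052)
   = [0.108069 + 0.224536] / 0.443121 = 0.750597
d₂ = d₁ − σ√T = 0.750597 − 0.443121 = 0.307475
N(d₁) = 0.773552,  N(d₂) = 0.620759,  e^(−rT) = 0.881299
E₀ = V₀·N(d₁) − D·e^(−rT)·N(d₂)
   = 162.1143·0.773552 − 145.5082·0.881299·0.620759 = 45.800045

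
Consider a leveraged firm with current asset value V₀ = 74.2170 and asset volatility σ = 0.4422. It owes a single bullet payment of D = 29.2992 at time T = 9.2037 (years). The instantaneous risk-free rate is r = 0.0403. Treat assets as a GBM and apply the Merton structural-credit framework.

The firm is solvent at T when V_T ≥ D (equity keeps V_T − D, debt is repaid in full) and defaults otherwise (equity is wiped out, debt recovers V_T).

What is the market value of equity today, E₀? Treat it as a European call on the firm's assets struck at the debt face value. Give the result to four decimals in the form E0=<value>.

E0=57.9867

d₁ = [ln(V₀/D) + (r + σ²/2)T] / (σ√T)
   = [ln(74.2170/29.2992) + (0.0403 + 0.5·0.4422²)·9.2037] / (0.4422·√9.2037)
   = [0.929433 + 1.270759] / 1.341529 = 1.640063
d₂ = d₁ − σ√T = 1.640063 − 1.341529 = 0.298534
N(d₁) = 0.949504,  N(d₂) = 0.617352,  e^(−rT) = 0.690107
E₀ = V₀·N(d₁) − D·e^(−rT)·N(d₂)
   = 74.2170·0.949504 − 29.2992·0.690107·0.617352 = 57.986736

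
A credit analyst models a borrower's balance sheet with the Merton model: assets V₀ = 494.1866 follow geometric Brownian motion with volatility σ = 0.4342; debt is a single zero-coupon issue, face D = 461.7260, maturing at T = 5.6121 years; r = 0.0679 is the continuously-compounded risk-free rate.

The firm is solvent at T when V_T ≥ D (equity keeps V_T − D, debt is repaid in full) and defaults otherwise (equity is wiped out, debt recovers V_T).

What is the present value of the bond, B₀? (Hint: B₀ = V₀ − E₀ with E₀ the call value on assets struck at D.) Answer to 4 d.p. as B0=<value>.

d₁ = [ln(V₀/D) + (r + σ²/2)T] / (σ√T)
   = [ln(494.1866/461.7260) + (0.0679 + 0.5·0.4342²)·5.6121] / (0.4342·√5.6121)
   = [0.067942 + 0.910085] / 1.028614 = 0.950820
d₂ = d₁ − σ√T = 0.950820 − 1.028614 = -0.077794
N(d₁) = 0.829152,  N(d₂) = 0.468996,  e^(−rT) = 0.683136
E₀ = V₀·N(d₁) − D·e^(−rT)·N(d₂)
   = 494.1866·0.829152 − 461.7260·0.683136·0.468996 = 261.824453
B₀ = V₀ − E₀ = 494.1866 − 261.824453 = 232.362147

B0=232.3621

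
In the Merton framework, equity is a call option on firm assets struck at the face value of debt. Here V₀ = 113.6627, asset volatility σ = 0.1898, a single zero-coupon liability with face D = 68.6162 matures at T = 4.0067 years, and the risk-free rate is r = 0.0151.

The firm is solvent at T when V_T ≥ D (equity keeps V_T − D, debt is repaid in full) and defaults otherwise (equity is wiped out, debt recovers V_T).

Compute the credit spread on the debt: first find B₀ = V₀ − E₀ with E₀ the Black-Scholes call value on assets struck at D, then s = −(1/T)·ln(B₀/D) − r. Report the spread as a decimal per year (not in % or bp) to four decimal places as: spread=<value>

d₁ = [ln(V₀/D) + (r + σ²/2)T] / (σ√T)
   = [ln(113.6627/68.6162) + (0.0151 + 0.5·0.1898²)·4.0067] / (0.1898·√4.0067)
   = [0.504707 + 0.132670] / 0.379918 = 1.677670
d₂ = d₁ − σ√T = 1.677670 − 0.379918 = 1.297752
N(d₁) = 0.953294,  N(d₂) = 0.902814,  e^(−rT) = 0.941293
E₀ = V₀·N(d₁) − D·e^(−rT)·N(d₂)
   = 113.6627·0.953294 − 68.6162·0.941293·0.902814 = 50.043128
B₀ = V₀ − E₀ = 113.6627 − 50.043128 = 63.619572
spread = −(1/T)·ln(B₀/D) − r = −(1/4.0067)·ln(63.619572/68.6162) − 0.0151 = 0.00377027

spread=0.0038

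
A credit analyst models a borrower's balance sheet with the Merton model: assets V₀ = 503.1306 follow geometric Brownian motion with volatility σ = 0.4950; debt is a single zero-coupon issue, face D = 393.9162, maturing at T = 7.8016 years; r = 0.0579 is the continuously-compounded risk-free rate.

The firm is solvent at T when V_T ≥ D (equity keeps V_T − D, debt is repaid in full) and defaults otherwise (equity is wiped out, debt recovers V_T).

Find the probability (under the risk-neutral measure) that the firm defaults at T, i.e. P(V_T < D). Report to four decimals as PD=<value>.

d₁ = [ln(V₀/D) + (r + σ²/2)T] / (σ√T)
   = [ln(503.1306/393.9162) + (0.0579 + 0.5·0.4950²)·7.8016] / (0.4950·√7.8016)
   = [0.244712 + 1.407506] / 1.382602 = 1.195006
d₂ = d₁ − σ√T = 1.195006 − 1.382602 = -0.187595
risk-neutral PD = N(−d₂) = N(0.187595) = 0.574403

PD=0.5744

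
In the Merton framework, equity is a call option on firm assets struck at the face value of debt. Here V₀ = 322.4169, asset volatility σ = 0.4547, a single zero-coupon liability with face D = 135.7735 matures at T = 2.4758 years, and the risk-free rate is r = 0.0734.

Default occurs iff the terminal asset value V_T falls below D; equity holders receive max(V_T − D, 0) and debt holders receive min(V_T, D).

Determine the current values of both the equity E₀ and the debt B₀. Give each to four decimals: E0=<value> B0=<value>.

E0=213.3674 B0=109.0495

d₁ = [ln(V₀/D) + (r + σ²/2)T] / (σ√T)
   = [ln(322.4169/135.7735) + (0.0734 + 0.5·0.4547²)·2.4758] / (0.4547·√2.4758)
   = [0.864857 + 0.437662] / 0.715456 = 1.820545
d₂ = d₁ − σ√T = 1.820545 − 0.715456 = 1.105090
N(d₁) = 0.965662,  N(d₂) = 0.865440,  e^(−rT) = 0.833832
E₀ = V₀·N(d₁) − D·e^(−rT)·N(d₂)
   = 322.4169·0.965662 − 135.7735·0.833832·0.865440 = 213.367385
B₀ = V₀ − E₀ = 322.4169 − 213.367385 = 109.049515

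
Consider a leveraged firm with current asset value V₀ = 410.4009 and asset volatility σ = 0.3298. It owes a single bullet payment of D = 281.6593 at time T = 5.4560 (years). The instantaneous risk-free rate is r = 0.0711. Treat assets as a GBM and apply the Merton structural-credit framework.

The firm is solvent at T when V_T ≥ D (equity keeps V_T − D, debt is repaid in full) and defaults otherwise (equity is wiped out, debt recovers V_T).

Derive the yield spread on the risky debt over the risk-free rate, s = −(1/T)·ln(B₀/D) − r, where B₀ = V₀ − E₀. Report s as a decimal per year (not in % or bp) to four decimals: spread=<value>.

spread=0.0175

d₁ = [ln(V₀/D) + (r + σ²/2)T] / (σ√T)
   = [ln(410.4009/281.6593) + (0.0711 + 0.5·0.3298²)·5.4560] / (0.3298·√5.4560)
   = [0.376436 + 0.684641] / 0.770350 = 1.377397
d₂ = d₁ − σ√T = 1.377397 − 0.770350 = 0.607047
N(d₁) = 0.915805,  N(d₂) = 0.728090,  e^(−rT) = 0.678466
E₀ = V₀·N(d₁) − D·e^(−rT)·N(d₂)
   = 410.4009·0.915805 − 281.6593·0.678466·0.728090 = 236.712056
B₀ = V₀ − E₀ = 410.4009 − 236.712056 = 173.688844
spread = −(1/T)·ln(B₀/D) − r = −(1/5.4560)·ln(173.688844/281.6593) − 0.0711 = 0.01750571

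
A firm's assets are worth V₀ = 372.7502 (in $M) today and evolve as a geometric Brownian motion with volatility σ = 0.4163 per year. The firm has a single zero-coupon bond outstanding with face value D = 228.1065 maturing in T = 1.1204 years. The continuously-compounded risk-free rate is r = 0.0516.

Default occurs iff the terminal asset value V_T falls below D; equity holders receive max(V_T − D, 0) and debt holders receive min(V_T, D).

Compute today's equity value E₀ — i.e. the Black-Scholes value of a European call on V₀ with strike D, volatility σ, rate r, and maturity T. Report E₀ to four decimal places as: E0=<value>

d₁ = [ln(V₀/D) + (r + σ²/2)T] / (σ√T)
   = [ln(372.7502/228.1065) + (0.0516 + 0.5·0.4163²)·1.1204] / (0.4163·√1.1204)
   = [0.491096 + 0.154898] / 0.440649 = 1.466006
d₂ = d₁ − σ√T = 1.466006 − 0.440649 = 1.025357
N(d₁) = 0.928677,  N(d₂) = 0.847403,  e^(−rT) = 0.943827
E₀ = V₀·N(d₁) − D·e^(−rT)·N(d₂)
   = 372.7502·0.928677 − 228.1065·0.943827·0.847403 = 163.724556

E0=163.7246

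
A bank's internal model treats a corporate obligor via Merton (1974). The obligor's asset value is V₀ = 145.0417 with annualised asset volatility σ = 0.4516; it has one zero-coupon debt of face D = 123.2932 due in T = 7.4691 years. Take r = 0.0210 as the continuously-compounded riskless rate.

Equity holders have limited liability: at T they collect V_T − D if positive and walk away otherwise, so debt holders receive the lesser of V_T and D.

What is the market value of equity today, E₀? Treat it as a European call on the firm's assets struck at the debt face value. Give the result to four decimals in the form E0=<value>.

d₁ = [ln(V₀/D) + (r + σ²/2)T] / (σ√T)
   = [ln(145.0417/123.2932) + (0.0210 + 0.5·0.4516²)·7.4691] / (0.4516·√7.4691)
   = [0.162456 + 0.918485] / 1.234207 = 0.875818
d₂ = d₁ − σ√T = 0.875818 − 1.234207 = -0.358389
N(d₁) = 0.809435,  N(d₂) = 0.360026,  e^(−rT) = 0.854831
E₀ = V₀·N(d₁) − D·e^(−rT)·N(d₂)
   = 145.0417·0.809435 − 123.2932·0.854831·0.360026 = 79.456997

E0=79.4570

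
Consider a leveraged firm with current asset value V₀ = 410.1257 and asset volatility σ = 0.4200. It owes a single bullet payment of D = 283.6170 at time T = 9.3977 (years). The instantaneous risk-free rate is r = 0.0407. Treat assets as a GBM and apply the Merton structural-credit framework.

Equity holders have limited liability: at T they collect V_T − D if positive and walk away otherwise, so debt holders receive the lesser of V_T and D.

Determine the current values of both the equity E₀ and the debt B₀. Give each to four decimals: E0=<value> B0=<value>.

d₁ = [ln(V₀/D) + (r + σ²/2)T] / (σ√T)
   = [ln(410.1257/283.6170) + (0.0407 + 0.5·0.4200²)·9.3977] / (0.4200·√9.3977)
   = [0.368839 + 1.211364] / 1.287538 = 1.227305
d₂ = d₁ − σ√T = 1.227305 − 1.287538 = -0.060233
N(d₁) = 0.890146,  N(d₂) = 0.475985,  e^(−rT) = 0.682163
E₀ = V₀·N(d₁) − D·e^(−rT)·N(d₂)
   = 410.1257·0.890146 − 283.6170·0.682163·0.475985 = 272.981475
B₀ = V₀ − E₀ = 410.1257 − 272.981475 = 137.144225

E0=272.9815 B0=137.1442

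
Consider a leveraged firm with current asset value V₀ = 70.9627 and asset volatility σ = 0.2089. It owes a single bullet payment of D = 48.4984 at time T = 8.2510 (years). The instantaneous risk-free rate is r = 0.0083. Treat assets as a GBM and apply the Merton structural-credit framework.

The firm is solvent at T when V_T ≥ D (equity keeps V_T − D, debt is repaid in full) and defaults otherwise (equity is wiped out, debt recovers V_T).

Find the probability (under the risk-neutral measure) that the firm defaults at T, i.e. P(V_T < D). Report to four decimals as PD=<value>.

d₁ = [ln(V₀/D) + (r + σ²/2)T] / (σ√T)
   = [ln(70.9627/48.4984) + (0.0083 + 0.5·0.2089²)·8.2510] / (0.2089·√8.2510)
   = [0.380624 + 0.248517] / 0.600056 = 1.048470
d₂ = d₁ − σ√T = 1.048470 − 0.600056 = 0.448414
risk-neutral PD = N(−d₂) = N(-0.448414) = 0.326927

PD=0.3269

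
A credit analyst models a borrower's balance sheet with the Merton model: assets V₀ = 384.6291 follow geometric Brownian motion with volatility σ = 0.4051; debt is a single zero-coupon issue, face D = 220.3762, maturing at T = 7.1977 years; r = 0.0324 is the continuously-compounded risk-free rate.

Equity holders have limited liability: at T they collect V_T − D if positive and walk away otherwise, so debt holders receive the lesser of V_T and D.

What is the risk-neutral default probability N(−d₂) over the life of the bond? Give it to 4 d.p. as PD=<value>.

d₁ = [ln(V₀/D) + (r + σ²/2)T] / (σ√T)
   = [ln(384.6291/220.3762) + (0.0324 + 0.5·0.4051²)·7.1977] / (0.4051·√7.1977)
   = [0.556943 + 0.823798] / 1.086824 = 1.270438
d₂ = d₁ − σ√T = 1.270438 − 1.086824 = 0.183614
risk-neutral PD = N(−d₂) = N(-0.183614) = 0.427158

PD=0.4272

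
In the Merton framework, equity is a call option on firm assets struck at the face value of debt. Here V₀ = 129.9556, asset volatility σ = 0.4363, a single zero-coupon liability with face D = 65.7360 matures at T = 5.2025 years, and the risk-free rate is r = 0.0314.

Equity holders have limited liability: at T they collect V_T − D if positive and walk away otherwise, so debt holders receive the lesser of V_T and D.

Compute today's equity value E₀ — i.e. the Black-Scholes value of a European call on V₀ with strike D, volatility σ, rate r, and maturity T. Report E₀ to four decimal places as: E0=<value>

E0=82.7988

d₁ = [ln(V₀/D) + (r + σ²/2)T] / (σ√T)
   = [ln(129.9556/65.7360) + (0.0314 + 0.5·0.4363²)·5.2025] / (0.4363·√5.2025)
   = [0.681546 + 0.658526] / 0.995156 = 1.346595
d₂ = d₁ − σ√T = 1.346595 − 0.995156 = 0.351439
N(d₁) = 0.910945,  N(d₂) = 0.637370,  e^(−rT) = 0.849287
E₀ = V₀·N(d₁) − D·e^(−rT)·N(d₂)
   = 129.9556·0.910945 − 65.7360·0.849287·0.637370 = 82.798792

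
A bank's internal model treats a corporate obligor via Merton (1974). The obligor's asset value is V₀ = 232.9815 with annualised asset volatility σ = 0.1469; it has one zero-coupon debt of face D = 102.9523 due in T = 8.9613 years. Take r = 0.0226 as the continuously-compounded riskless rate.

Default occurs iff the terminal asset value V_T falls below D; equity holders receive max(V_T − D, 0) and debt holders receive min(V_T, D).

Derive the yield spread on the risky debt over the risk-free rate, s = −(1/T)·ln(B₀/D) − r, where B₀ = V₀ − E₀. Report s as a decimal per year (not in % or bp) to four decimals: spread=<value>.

spread=0.0003

d₁ = [ln(V₀/D) + (r + σ²/2)T] / (σ√T)
   = [ln(232.9815/102.9523) + (0.0226 + 0.5·0.1469²)·8.9613] / (0.1469·√8.9613)
   = [0.816693 + 0.299216] / 0.439751 = 2.537591
d₂ = d₁ − σ√T = 2.537591 − 0.439751 = 2.097839
N(d₁) = 0.994419,  N(d₂) = 0.982040,  e^(−rT) = 0.816666
E₀ = V₀·N(d₁) − D·e^(−rT)·N(d₂)
   = 232.9815·0.994419 − 102.9523·0.816666·0.982040 = 149.113637
B₀ = V₀ − E₀ = 232.9815 − 149.113637 = 83.867863
spread = −(1/T)·ln(B₀/D) − r = −(1/8.9613)·ln(83.867863/102.9523) − 0.0226 = 0.00027874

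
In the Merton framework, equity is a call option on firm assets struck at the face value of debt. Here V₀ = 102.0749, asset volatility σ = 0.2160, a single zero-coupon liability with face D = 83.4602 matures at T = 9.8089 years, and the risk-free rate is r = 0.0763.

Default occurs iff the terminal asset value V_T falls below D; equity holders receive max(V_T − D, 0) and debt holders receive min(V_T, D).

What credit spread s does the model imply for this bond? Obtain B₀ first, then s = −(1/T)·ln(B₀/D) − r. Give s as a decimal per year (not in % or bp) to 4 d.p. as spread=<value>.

spread=0.0039

d₁ = [ln(V₀/D) + (r + σ²/2)T] / (σ√T)
   = [ln(102.0749/83.4602) + (0.0763 + 0.5·0.2160²)·9.8089] / (0.2160·√9.8089)
   = [0.201337 + 0.977241] / 0.676494 = 1.742186
d₂ = d₁ − σ√T = 1.742186 − 0.676494 = 1.065692
N(d₁) = 0.959262,  N(d₂) = 0.856719,  e^(−rT) = 0.473114
E₀ = V₀·N(d₁) − D·e^(−rT)·N(d₂)
   = 102.0749·0.959262 − 83.4602·0.473114·0.856719 = 64.088032
B₀ = V₀ − E₀ = 102.0749 − 64.088032 = 37.986868
spread = −(1/T)·ln(B₀/D) − r = −(1/9.8089)·ln(37.986868/83.4602) − 0.0763 = 0.00394644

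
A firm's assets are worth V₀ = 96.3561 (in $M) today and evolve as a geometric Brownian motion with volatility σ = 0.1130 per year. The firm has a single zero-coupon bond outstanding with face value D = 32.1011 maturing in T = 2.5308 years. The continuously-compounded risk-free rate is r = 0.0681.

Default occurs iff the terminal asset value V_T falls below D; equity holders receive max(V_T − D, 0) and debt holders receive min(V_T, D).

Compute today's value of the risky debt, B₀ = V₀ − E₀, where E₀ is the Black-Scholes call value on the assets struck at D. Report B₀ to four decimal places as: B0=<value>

d₁ = [ln(V₀/D) + (r + σ²/2)T] / (σ√T)
   = [ln(96.3561/32.1011) + (0.0681 + 0.5·0.1130²)·2.5308] / (0.1130·√2.5308)
   = [1.099160 + 0.188505] / 0.179766 = 7.163014
d₂ = d₁ − σ√T = 7.163014 − 0.179766 = 6.983248
N(d₁) = 1.000000,  N(d₂) = 1.000000,  e^(−rT) = 0.841687
E₀ = V₀·N(d₁) − D·e^(−rT)·N(d₂)
   = 96.3561·1.000000 − 32.1011·0.841687·1.000000 = 69.337033
B₀ = V₀ − E₀ = 96.3561 − 69.337033 = 27.019067

B0=27.0191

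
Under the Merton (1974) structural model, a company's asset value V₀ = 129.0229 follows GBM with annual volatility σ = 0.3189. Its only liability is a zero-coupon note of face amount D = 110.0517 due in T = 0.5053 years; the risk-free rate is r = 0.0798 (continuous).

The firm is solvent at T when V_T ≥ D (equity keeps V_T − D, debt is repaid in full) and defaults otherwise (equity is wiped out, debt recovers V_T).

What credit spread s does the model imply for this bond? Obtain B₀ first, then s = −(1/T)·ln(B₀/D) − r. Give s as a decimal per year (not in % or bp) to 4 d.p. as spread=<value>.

spread=0.0522

d₁ = [ln(V₀/D) + (r + σ²/2)T] / (σ√T)
   = [ln(129.0229/110.0517) + (0.0798 + 0.5·0.3189²)·0.5053] / (0.3189·√0.5053)
   = [0.159040 + 0.066017] / 0.226688 = 0.992801
d₂ = d₁ − σ√T = 0.992801 − 0.226688 = 0.766113
N(d₁) = 0.839597,  N(d₂) = 0.778195,  e^(−rT) = 0.960479
E₀ = V₀·N(d₁) − D·e^(−rT)·N(d₂)
   = 129.0229·0.839597 − 110.0517·0.960479·0.778195 = 26.070084
B₀ = V₀ − E₀ = 129.0229 − 26.070084 = 102.952816
spread = −(1/T)·ln(B₀/D) − r = −(1/0.5053)·ln(102.952816/110.0517) − 0.0798 = 0.05216017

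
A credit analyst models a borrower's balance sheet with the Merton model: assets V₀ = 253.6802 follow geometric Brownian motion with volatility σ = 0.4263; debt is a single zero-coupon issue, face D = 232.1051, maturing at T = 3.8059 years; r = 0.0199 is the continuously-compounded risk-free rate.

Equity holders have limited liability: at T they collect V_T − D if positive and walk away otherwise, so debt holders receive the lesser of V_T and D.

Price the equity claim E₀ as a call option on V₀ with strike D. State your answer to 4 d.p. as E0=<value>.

E0=96.2361

d₁ = [ln(V₀/D) + (r + σ²/2)T] / (σ√T)
   = [ln(253.6802/232.1051) + (0.0199 + 0.5·0.4263²)·3.8059] / (0.4263·√3.8059)
   = [0.088884 + 0.421564] / 0.831657 = 0.613772
d₂ = d₁ − σ√T = 0.613772 − 0.831657 = -0.217884
N(d₁) = 0.730317,  N(d₂) = 0.413760,  e^(−rT) = 0.927060
E₀ = V₀·N(d₁) − D·e^(−rT)·N(d₂)
   = 253.6802·0.730317 − 232.1051·0.927060·0.413760 = 96.236147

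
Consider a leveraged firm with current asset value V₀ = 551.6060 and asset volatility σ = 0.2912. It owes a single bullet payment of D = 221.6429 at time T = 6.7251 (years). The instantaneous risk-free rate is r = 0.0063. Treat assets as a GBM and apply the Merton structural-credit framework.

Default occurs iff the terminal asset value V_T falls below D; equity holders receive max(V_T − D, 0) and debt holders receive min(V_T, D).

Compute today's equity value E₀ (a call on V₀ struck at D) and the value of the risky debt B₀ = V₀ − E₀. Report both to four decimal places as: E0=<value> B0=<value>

d₁ = [ln(V₀/D) + (r + σ²/2)T] / (σ√T)
   = [ln(551.6060/221.6429) + (0.0063 + 0.5·0.2912²)·6.7251] / (0.2912·√6.7251)
   = [0.911766 + 0.327504] / 0.755163 = 1.641063
d₂ = d₁ − σ√T = 1.641063 − 0.755163 = 0.885900
N(d₁) = 0.949608,  N(d₂) = 0.812164,  e^(−rT) = 0.958517
E₀ = V₀·N(d₁) − D·e^(−rT)·N(d₂)
   = 551.6060·0.949608 − 221.6429·0.958517·0.812164 = 351.266332
B₀ = V₀ − E₀ = 551.6060 − 351.266332 = 200.339668

E0=351.2663 B0=200.3397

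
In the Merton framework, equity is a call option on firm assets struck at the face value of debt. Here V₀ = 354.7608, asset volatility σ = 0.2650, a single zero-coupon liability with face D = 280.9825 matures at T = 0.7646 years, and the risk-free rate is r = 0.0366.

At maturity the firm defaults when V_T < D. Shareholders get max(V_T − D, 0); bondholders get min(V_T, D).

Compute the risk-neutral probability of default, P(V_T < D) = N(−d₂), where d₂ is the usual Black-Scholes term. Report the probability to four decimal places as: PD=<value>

PD=0.1560

d₁ = [ln(V₀/D) + (r + σ²/2)T] / (σ√T)
   = [ln(354.7608/280.9825) + (0.0366 + 0.5·0.2650²)·0.7646] / (0.2650·√0.7646)
   = [0.233151 + 0.054831] / 0.231720 = 1.242806
d₂ = d₁ − σ√T = 1.242806 − 0.231720 = 1.011087
risk-neutral PD = N(−d₂) = N(-1.011087) = 0.155987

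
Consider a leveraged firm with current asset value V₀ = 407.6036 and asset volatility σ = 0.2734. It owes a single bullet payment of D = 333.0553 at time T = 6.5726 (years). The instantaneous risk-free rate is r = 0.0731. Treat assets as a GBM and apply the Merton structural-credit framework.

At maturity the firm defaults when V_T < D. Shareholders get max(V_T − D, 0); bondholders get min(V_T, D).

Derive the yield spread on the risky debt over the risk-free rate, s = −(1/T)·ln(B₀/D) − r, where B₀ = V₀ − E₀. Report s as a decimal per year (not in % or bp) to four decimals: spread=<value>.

d₁ = [ln(V₀/D) + (r + σ²/2)T] / (σ√T)
   = [ln(407.6036/333.0553) + (0.0731 + 0.5·0.2734²)·6.5726] / (0.2734·√6.5726)
   = [0.201987 + 0.726100] / 0.700918 = 1.324102
d₂ = d₁ − σ√T = 1.324102 − 0.700918 = 0.623184
N(d₁) = 0.907265,  N(d₂) = 0.733418,  e^(−rT) = 0.618501
E₀ = V₀·N(d₁) − D·e^(−rT)·N(d₂)
   = 407.6036·0.907265 − 333.0553·0.618501·0.733418 = 218.724220
B₀ = V₀ − E₀ = 407.6036 − 218.724220 = 188.879380
spread = −(1/T)·ln(B₀/D) − r = −(1/6.5726)·ln(188.879380/333.0553) − 0.0731 = 0.01319765

spread=0.0132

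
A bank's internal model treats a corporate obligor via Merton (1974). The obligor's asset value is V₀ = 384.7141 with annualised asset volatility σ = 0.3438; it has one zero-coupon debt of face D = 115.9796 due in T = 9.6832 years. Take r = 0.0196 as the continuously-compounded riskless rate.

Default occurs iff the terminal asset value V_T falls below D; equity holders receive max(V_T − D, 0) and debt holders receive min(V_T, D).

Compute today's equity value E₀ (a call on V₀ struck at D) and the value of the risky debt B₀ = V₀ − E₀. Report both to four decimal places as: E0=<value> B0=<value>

E0=297.2956 B0=87.4185

d₁ = [ln(V₀/D) + (r + σ²/2)T] / (σ√T)
   = [ln(384.7141/115.9796) + (0.0196 + 0.5·0.3438²)·9.6832] / (0.3438·√9.6832)
   = [1.199086 + 0.762060] / 1.069831 = 1.833136
d₂ = d₁ − σ√T = 1.833136 − 1.069831 = 0.763305
N(d₁) = 0.966609,  N(d₂) = 0.777359,  e^(−rT) = 0.827132
E₀ = V₀·N(d₁) − D·e^(−rT)·N(d₂)
   = 384.7141·0.966609 − 115.9796·0.827132·0.777359 = 297.295622
B₀ = V₀ − E₀ = 384.7141 − 297.295622 = 87.418478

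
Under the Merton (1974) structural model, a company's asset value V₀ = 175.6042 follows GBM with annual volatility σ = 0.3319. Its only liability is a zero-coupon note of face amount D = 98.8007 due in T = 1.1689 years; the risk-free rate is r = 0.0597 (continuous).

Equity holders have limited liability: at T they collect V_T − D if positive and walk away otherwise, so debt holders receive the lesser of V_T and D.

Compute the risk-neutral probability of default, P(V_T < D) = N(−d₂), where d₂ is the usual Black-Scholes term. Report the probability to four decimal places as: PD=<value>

PD=0.0529

d₁ = [ln(V₀/D) + (r + σ²/2)T] / (σ√T)
   = [ln(175.6042/98.8007) + (0.0597 + 0.5·0.3319²)·1.1689] / (0.3319·√1.1689)
   = [0.575128 + 0.134165] / 0.358836 = 1.976649
d₂ = d₁ − σ√T = 1.976649 − 0.358836 = 1.617813
risk-neutral PD = N(−d₂) = N(-1.617813) = 0.052851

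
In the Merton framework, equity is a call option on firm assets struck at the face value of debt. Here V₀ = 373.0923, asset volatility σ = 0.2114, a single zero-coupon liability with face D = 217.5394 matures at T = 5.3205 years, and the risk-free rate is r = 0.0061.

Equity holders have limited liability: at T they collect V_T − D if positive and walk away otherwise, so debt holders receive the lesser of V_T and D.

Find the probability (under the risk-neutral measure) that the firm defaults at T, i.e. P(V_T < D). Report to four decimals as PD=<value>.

PD=0.1764

d₁ = [ln(V₀/D) + (r + σ²/2)T] / (σ√T)
   = [ln(373.0923/217.5394) + (0.0061 + 0.5·0.2114²)·5.3205] / (0.2114·√5.3205)
   = [0.539446 + 0.151342] / 0.487620 = 1.416652
d₂ = d₁ − σ√T = 1.416652 − 0.487620 = 0.929032
risk-neutral PD = N(−d₂) = N(-0.929032) = 0.176436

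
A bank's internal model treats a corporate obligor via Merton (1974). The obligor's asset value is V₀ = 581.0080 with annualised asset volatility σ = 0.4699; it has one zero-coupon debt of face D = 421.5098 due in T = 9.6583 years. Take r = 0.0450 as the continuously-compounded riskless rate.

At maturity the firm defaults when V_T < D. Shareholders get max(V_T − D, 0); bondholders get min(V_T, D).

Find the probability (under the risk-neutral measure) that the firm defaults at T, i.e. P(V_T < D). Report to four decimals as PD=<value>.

d₁ = [ln(V₀/D) + (r + σ²/2)T] / (σ√T)
   = [ln(581.0080/421.5098) + (0.0450 + 0.5·0.4699²)·9.6583] / (0.4699·√9.6583)
   = [0.320921 + 1.500929] / 1.460346 = 1.247547
d₂ = d₁ − σ√T = 1.247547 − 1.460346 = -0.212799
risk-neutral PD = N(−d₂) = N(0.212799) = 0.584258

PD=0.5843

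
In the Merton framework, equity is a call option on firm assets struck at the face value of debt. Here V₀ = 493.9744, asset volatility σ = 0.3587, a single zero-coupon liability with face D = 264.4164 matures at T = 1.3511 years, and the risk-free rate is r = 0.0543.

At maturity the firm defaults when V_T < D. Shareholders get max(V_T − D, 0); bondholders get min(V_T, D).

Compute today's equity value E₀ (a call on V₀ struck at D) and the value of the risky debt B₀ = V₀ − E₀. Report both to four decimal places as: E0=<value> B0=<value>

d₁ = [ln(V₀/D) + (r + σ²/2)T] / (σ√T)
   = [ln(493.9744/264.4164) + (0.0543 + 0.5·0.3587²)·1.3511] / (0.3587·√1.3511)
   = [0.624959 + 0.160285] / 0.416941 = 1.883342
d₂ = d₁ − σ√T = 1.883342 − 0.416941 = 1.466400
N(d₁) = 0.970173,  N(d₂) = 0.928730,  e^(−rT) = 0.929262
E₀ = V₀·N(d₁) − D·e^(−rT)·N(d₂)
   = 493.9744·0.970173 − 264.4164·0.929262·0.928730 = 251.040349
B₀ = V₀ − E₀ = 493.9744 − 251.040349 = 242.934051

E0=251.0403 B0=242.9341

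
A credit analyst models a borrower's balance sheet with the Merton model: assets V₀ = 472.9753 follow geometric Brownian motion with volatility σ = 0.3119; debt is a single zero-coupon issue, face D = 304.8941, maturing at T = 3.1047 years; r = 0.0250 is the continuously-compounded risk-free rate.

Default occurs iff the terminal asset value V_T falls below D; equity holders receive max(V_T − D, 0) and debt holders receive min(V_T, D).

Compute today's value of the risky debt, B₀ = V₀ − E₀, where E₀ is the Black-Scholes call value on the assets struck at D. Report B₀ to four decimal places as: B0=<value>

B0=263.8379

d₁ = [ln(V₀/D) + (r + σ²/2)T] / (σ√T)
   = [ln(472.9753/304.8941) + (0.0250 + 0.5·0.3119²)·3.1047] / (0.3119·√3.1047)
   = [0.439079 + 0.228633] / 0.549573 = 1.214964
d₂ = d₁ − σ√T = 1.214964 − 0.549573 = 0.665392
N(d₁) = 0.887810,  N(d₂) = 0.747100,  e^(−rT) = 0.925318
E₀ = V₀·N(d₁) − D·e^(−rT)·N(d₂)
   = 472.9753·0.887810 − 304.8941·0.925318·0.747100 = 209.137377
B₀ = V₀ − E₀ = 472.9753 − 209.137377 = 263.837923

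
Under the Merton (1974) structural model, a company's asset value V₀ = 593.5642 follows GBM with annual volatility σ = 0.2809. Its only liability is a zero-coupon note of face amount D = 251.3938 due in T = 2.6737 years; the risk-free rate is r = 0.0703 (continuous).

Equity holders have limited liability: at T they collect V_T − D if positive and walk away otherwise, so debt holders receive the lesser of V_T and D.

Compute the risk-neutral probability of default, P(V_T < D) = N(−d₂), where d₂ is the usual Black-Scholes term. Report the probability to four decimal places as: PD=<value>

PD=0.0202

d₁ = [ln(V₀/D) + (r + σ²/2)T] / (σ√T)
   = [ln(593.5642/251.3938) + (0.0703 + 0.5·0.2809²)·2.6737] / (0.2809·√2.6737)
   = [0.859125 + 0.293445] / 0.459312 = 2.509338
d₂ = d₁ − σ√T = 2.509338 − 0.459312 = 2.050026
risk-neutral PD = N(−d₂) = N(-2.050026) = 0.020181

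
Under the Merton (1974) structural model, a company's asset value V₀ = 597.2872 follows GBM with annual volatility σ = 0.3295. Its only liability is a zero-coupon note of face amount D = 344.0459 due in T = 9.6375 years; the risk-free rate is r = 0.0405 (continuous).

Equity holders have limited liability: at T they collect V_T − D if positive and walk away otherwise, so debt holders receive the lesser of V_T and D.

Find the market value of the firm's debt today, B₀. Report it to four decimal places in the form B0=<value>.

B0=198.8392

d₁ = [ln(V₀/D) + (r + σ²/2)T] / (σ√T)
   = [ln(597.2872/344.0459) + (0.0405 + 0.5·0.3295²)·9.6375] / (0.3295·√9.6375)
   = [0.551623 + 0.913492] / 1.022910 = 1.432300
d₂ = d₁ − σ√T = 1.432300 − 1.022910 = 0.409390
N(d₁) = 0.923971,  N(d₂) = 0.658873,  e^(−rT) = 0.676841
E₀ = V₀·N(d₁) − D·e^(−rT)·N(d₂)
   = 597.2872·0.923971 − 344.0459·0.676841·0.658873 = 398.447965
B₀ = V₀ − E₀ = 597.2872 − 398.447965 = 198.839235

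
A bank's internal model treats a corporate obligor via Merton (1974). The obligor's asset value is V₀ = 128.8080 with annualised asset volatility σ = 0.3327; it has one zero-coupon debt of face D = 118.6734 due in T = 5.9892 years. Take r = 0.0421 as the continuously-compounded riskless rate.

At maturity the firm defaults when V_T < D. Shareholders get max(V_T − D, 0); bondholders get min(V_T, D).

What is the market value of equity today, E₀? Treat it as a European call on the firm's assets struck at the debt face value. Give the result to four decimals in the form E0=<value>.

E0=55.9343

d₁ = [ln(V₀/D) + (r + σ²/2)T] / (σ√T)
   = [ln(128.8080/118.6734) + (0.0421 + 0.5·0.3327²)·5.9892] / (0.3327·√5.9892)
   = [0.081948 + 0.583615] / 0.814211 = 0.817433
d₂ = d₁ − σ√T = 0.817433 − 0.814211 = 0.003221
N(d₁) = 0.793159,  N(d₂) = 0.501285,  e^(−rT) = 0.777132
E₀ = V₀·N(d₁) − D·e^(−rT)·N(d₂)
   = 128.8080·0.793159 − 118.6734·0.777132·0.501285 = 55.934323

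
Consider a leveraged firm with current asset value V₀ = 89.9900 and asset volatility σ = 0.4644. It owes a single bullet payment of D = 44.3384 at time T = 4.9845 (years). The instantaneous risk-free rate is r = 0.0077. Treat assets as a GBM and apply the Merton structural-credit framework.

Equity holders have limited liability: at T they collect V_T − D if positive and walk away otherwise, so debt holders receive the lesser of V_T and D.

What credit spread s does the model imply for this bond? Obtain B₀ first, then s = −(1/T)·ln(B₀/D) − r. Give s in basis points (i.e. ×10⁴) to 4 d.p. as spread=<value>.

d₁ = [ln(V₀/D) + (r + σ²/2)T] / (σ√T)
   = [ln(89.9900/44.3384) + (0.0077 + 0.5·0.4644²)·4.9845] / (0.4644·√4.9845)
   = [0.707847 + 0.575878] / 1.036819 = 1.238138
d₂ = d₁ − σ√T = 1.238138 − 1.036819 = 0.201319
N(d₁) = 0.892168,  N(d₂) = 0.579775,  e^(−rT) = 0.962347
E₀ = V₀·N(d₁) − D·e^(−rT)·N(d₂)
   = 89.9900·0.892168 − 44.3384·0.962347·0.579775 = 55.547777
B₀ = V₀ − E₀ = 89.9900 − 55.547777 = 34.442223
spread = −(1/T)·ln(B₀/D) − r = −(1/4.9845)·ln(34.442223/44.3384) − 0.0077 = 0.04297066
in basis points: 0.04297066 × 10⁴ = 429.7066 bp

spread=429.7066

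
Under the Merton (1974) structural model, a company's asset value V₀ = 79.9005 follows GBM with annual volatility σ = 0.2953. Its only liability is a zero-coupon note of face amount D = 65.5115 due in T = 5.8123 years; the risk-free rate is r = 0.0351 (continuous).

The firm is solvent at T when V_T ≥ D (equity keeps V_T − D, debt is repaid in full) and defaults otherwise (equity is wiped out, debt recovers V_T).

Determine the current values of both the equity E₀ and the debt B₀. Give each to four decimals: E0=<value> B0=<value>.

d₁ = [ln(V₀/D) + (r + σ²/2)T] / (σ√T)
   = [ln(79.9005/65.5115) + (0.0351 + 0.5·0.2953²)·5.8123] / (0.2953·√5.8123)
   = [0.198556 + 0.457434] / 0.711930 = 0.921425
d₂ = d₁ − σ√T = 0.921425 − 0.711930 = 0.209495
N(d₁) = 0.821586,  N(d₂) = 0.582969,  e^(−rT) = 0.815453
E₀ = V₀·N(d₁) − D·e^(−rT)·N(d₂)
   = 79.9005·0.821586 − 65.5115·0.815453·0.582969 = 34.502011
B₀ = V₀ − E₀ = 79.9005 − 34.502011 = 45.398489

E0=34.5020 B0=45.3985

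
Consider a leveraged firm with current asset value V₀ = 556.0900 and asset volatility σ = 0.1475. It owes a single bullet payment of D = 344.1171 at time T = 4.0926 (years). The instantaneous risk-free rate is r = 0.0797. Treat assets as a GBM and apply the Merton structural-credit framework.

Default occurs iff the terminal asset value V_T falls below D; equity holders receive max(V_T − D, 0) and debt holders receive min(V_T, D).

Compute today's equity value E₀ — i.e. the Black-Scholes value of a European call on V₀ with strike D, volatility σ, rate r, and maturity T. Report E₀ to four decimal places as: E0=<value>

d₁ = [ln(V₀/D) + (r + σ²/2)T] / (σ√T)
   = [ln(556.0900/344.1171) + (0.0797 + 0.5·0.1475²)·4.0926] / (0.1475·√4.0926)
   = [0.479948 + 0.370700] / 0.298395 = 2.850745
d₂ = d₁ − σ√T = 2.850745 − 0.298395 = 2.552349
N(d₁) = 0.997819,  N(d₂) = 0.994650,  e^(−rT) = 0.721675
E₀ = V₀·N(d₁) − D·e^(−rT)·N(d₂)
   = 556.0900·0.997819 − 344.1171·0.721675·0.994650 = 307.865116

E0=307.8651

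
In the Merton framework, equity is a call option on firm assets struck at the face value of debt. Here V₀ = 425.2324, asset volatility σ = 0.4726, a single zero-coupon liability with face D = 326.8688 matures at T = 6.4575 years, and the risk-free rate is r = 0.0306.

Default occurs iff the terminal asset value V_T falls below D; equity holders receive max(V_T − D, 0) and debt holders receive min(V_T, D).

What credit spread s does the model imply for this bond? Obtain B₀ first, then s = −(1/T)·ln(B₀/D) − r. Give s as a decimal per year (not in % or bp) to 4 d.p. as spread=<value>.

spread=0.0616

d₁ = [ln(V₀/D) + (r + σ²/2)T] / (σ√T)
   = [ln(425.2324/326.8688) + (0.0306 + 0.5·0.4726²)·6.4575] / (0.4726·√6.4575)
   = [0.263077 + 0.918743] / 1.200953 = 0.984069
d₂ = d₁ − σ√T = 0.984069 − 1.200953 = -0.216884
N(d₁) = 0.837459,  N(d₂) = 0.414149,  e^(−rT) = 0.820698
E₀ = V₀·N(d₁) − D·e^(−rT)·N(d₂)
   = 425.2324·0.837459 − 326.8688·0.820698·0.414149 = 245.014751
B₀ = V₀ − E₀ = 425.2324 − 245.014751 = 180.217649
spread = −(1/T)·ln(B₀/D) − r = −(1/6.4575)·ln(180.217649/326.8688) − 0.0306 = 0.06160187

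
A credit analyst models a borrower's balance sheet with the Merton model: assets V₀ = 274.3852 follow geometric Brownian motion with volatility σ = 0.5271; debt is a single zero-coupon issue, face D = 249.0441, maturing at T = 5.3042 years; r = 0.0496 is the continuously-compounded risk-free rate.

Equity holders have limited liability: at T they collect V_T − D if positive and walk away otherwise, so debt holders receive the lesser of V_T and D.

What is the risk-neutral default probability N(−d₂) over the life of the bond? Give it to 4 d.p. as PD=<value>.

d₁ = [ln(V₀/D) + (r + σ²/2)T] / (σ√T)
   = [ln(274.3852/249.0441) + (0.0496 + 0.5·0.5271²)·5.3042] / (0.5271·√5.3042)
   = [0.096903 + 0.999933] / 1.213956 = 0.903522
d₂ = d₁ − σ√T = 0.903522 − 1.213956 = -0.310434
risk-neutral PD = N(−d₂) = N(0.310434) = 0.621885

PD=0.6219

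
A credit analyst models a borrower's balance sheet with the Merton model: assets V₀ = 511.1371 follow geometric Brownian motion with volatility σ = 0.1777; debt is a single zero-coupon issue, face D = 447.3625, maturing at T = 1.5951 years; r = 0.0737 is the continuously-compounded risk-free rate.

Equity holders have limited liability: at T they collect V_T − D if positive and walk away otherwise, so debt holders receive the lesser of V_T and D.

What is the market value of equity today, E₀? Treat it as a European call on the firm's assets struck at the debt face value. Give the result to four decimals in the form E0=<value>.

E0=120.0700

d₁ = [ln(V₀/D) + (r + σ²/2)T] / (σ√T)
   = [ln(511.1371/447.3625) + (0.0737 + 0.5·0.1777²)·1.5951] / (0.1777·√1.5951)
   = [0.133269 + 0.142743] / 0.224430 = 1.229834
d₂ = d₁ − σ√T = 1.229834 − 0.224430 = 1.005404
N(d₁) = 0.890620,  N(d₂) = 0.842649,  e^(−rT) = 0.889088
E₀ = V₀·N(d₁) − D·e^(−rT)·N(d₂)
   = 511.1371·0.890620 − 447.3625·0.889088·0.842649 = 120.070025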